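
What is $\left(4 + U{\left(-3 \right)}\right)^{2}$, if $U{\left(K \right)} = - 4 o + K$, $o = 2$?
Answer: $49$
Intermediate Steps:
$U{\left(K \right)} = -8 + K$ ($U{\left(K \right)} = \left(-4\right) 2 + K = -8 + K$)
$\left(4 + U{\left(-3 \right)}\right)^{2} = \left(4 - 11\right)^{2} = \left(-7\right)^{2} = 49$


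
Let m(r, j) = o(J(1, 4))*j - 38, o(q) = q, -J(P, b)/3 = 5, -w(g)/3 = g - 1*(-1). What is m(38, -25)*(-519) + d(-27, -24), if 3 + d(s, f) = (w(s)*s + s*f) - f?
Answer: -176340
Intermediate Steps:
w(g) = -3 - 3*g (w(g) = -3*(g - 1*(-1)) = -3*(g + 1) = -3*(1 + g) = -3 - 3*g)
J(P, b) = -15 (J(P, b) = -3*5 = -15)
d(s, f) = -3 - f + f*s + s*(-3 - 3*s) (d(s, f) = -3 + (((-3 - 3*s)*s + s*f) - f) = -3 + ((s*(-3 - 3*s) + f*s) - f) = -3 + ((f*s + s*(-3 - 3*s)) - f) = -3 + (-f + f*s + s*(-3 - 3*s)) = -3 - f + f*s + s*(-3 - 3*s))
m(r, j) = -38 - 15*j (m(r, j) = -15*j - 38 = -38 - 15*j)
m(38, -25)*(-519) + d(-27, -24) = (-38 - 15*(-25))*(-519) + (-3 - 1*(-24) - 24*(-27) - 3*(-27)*(1 - 27)) = (-38 + 375)*(-519) + (-3 + 24 + 648 - 3*(-27)*(-26)) = 337*(-519) + (-3 + 24 + 648 - 2106) = -174903 - 1437 = -176340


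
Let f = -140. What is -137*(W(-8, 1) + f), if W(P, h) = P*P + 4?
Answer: 9864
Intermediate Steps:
W(P, h) = 4 + P**2 (W(P, h) = P**2 + 4 = 4 + P**2)
-137*(W(-8, 1) + f) = -137*((4 + (-8)**2) - 140) = -137*((4 + 64) - 140) = -137*(68 - 140) = -137*(-72) = 9864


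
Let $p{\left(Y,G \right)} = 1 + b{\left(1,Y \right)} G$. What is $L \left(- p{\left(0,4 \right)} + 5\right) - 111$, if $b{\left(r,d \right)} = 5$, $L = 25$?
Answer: $-511$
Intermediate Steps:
$p{\left(Y,G \right)} = 1 + 5 G$
$L \left(- p{\left(0,4 \right)} + 5\right) - 111 = 25 \left(- (1 + 5 \cdot 4) + 5\right) - 111 = 25 \left(- (1 + 20) + 5\right) - 111 = 25 \left(\left(-1\right) 21 + 5\right) - 111 = 25 \left(-21 + 5\right) - 111 = 25 \left(-16\right) - 111 = -400 - 111 = -511$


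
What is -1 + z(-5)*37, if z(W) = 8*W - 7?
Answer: -1740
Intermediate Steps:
z(W) = -7 + 8*W
-1 + z(-5)*37 = -1 + (-7 + 8*(-5))*37 = -1 + (-7 - 40)*37 = -1 - 47*37 = -1 - 1739 = -1740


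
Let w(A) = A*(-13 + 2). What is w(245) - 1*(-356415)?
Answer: 353720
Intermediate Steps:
w(A) = -11*A (w(A) = A*(-11) = -11*A)
w(245) - 1*(-356415) = -11*245 - 1*(-356415) = -2695 + 356415 = 353720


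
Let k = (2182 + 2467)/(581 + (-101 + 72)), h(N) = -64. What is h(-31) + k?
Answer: -30679/552 ≈ -55.578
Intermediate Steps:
k = 4649/552 (k = 4649/(581 - 29) = 4649/552 ≈ 8.4221)
h(-31) + k = -64 + 4649/552 = -30679/552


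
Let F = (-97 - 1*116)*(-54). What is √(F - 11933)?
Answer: I*√431 ≈ 20.761*I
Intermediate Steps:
F = 11502 (F = (-97 - 116)*(-54) = -213*(-54) = 11502)
√(F - 11933) = √(11502 - 11933) = √(-431) = I*√431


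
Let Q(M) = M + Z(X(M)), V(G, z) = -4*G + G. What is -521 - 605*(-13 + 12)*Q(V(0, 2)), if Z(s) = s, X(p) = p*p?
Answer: -521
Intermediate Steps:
X(p) = p²
V(G, z) = -3*G
Q(M) = M + M²
-521 - 605*(-13 + 12)*Q(V(0, 2)) = -521 - 605*(-13 + 12)*(-3*0)*(1 - 3*0) = -521 - (-605)*0*(1 + 0) = -521 - (-605)*0*1 = -521 - (-605)*0 = -521 - 605*0 = -521 + 0 = -521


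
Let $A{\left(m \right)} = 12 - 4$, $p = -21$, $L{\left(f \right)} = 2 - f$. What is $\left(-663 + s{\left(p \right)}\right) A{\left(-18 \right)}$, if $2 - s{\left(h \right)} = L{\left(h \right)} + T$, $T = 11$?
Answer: $-5560$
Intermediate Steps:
$A{\left(m \right)} = 8$
$s{\left(h \right)} = -11 + h$ ($s{\left(h \right)} = 2 - \left(\left(2 - h\right) + 11\right) = 2 - \left(13 - h\right) = 2 + \left(-13 + h\right) = -11 + h$)
$\left(-663 + s{\left(p \right)}\right) A{\left(-18 \right)} = \left(-663 - 32\right) 8 = \left(-695\right) 8 = -5560$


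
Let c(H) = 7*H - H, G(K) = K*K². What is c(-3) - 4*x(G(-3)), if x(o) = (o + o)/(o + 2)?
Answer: -666/25 ≈ -26.640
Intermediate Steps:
G(K) = K³
x(o) = 2*o/(2 + o) (x(o) = (2*o)/(2 + o) = 2*o/(2 + o))
c(H) = 6*H
c(-3) - 4*x(G(-3)) = 6*(-3) - 8*(-3)³/(2 + (-3)³) = -18 - 8*(-27)/(2 - 27) = -18 - 8*(-27)/(-25) = -18 - 8*(-27)*(-1)/25 = -18 - 4*54/25 = -18 - 216/25 = -666/25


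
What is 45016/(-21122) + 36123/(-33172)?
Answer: -1128130379/350329492 ≈ -3.2202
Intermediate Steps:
45016/(-21122) + 36123/(-33172) = 45016*(-1/21122) + 36123*(-1/33172) = -22508/10561 - 36123/33172 = -1128130379/350329492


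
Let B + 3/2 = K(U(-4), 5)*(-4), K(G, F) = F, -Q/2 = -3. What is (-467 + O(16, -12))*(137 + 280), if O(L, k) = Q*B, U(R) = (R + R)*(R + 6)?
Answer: -248532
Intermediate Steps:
Q = 6 (Q = -2*(-3) = 6)
U(R) = 2*R*(6 + R) (U(R) = (2*R)*(6 + R) = 2*R*(6 + R))
B = -43/2 (B = -3/2 + 5*(-4) = -3/2 - 20 = -43/2 ≈ -21.500)
O(L, k) = -129 (O(L, k) = 6*(-43/2) = -129)
(-467 + O(16, -12))*(137 + 280) = (-467 - 129)*(137 + 280) = -596*417 = -248532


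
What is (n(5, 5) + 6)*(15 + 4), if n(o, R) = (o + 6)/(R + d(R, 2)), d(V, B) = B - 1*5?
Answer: 437/2 ≈ 218.50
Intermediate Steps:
d(V, B) = -5 + B (d(V, B) = B - 5 = -5 + B)
n(o, R) = (6 + o)/(-3 + R) (n(o, R) = (o + 6)/(R + (-5 + 2)) = (6 + o)/(R - 3) = (6 + o)/(-3 + R))
(n(5, 5) + 6)*(15 + 4) = ((6 + 5)/(-3 + 5) + 6)*(15 + 4) = (11/2 + 6)*19 = (23/2)*19 = 437/2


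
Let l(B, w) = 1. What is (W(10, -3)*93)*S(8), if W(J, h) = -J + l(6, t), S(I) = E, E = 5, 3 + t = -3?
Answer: -4185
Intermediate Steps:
t = -6 (t = -3 - 3 = -6)
S(I) = 5
W(J, h) = 1 - J (W(J, h) = -J + 1 = 1 - J)
(W(10, -3)*93)*S(8) = ((1 - 1*10)*93)*5 = ((1 - 10)*93)*5 = -9*93*5 = -837*5 = -4185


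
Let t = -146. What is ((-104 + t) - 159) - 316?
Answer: -725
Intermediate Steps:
((-104 + t) - 159) - 316 = ((-104 - 146) - 159) - 316 = (-250 - 159) - 316 = -409 - 316 = -725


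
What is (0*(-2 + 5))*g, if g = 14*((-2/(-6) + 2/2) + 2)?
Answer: 0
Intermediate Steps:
g = 140/3 (g = 14*((-2*(-⅙) + 2*(½)) + 2) = 14*((⅓ + 1) + 2) = 14*(4/3 + 2) = 14*(10/3) = 140/3 ≈ 46.667)
(0*(-2 + 5))*g = (0*(-2 + 5))*(140/3) = (0*3)*(140/3) = 0*(140/3) = 0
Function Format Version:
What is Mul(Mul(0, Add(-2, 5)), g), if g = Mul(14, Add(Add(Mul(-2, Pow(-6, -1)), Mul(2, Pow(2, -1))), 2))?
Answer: 0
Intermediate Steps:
g = Rational(140, 3) (g = Mul(14, Add(Add(Mul(-2, Rational(-1, 6)), Mul(2, Rational(1, 2))), 2)) = Mul(14, Add(Add(Rational(1, 3), 1), 2)) = Mul(14, Add(Rational(4, 3), 2)) = Mul(14, Rational(10, 3)) = Rational(140, 3) ≈ 46.667)
Mul(Mul(0, Add(-2, 5)), g) = Mul(Mul(0, Add(-2, 5)), Rational(140, 3)) = Mul(Mul(0, 3), Rational(140, 3)) = Mul(0, Rational(140, 3)) = 0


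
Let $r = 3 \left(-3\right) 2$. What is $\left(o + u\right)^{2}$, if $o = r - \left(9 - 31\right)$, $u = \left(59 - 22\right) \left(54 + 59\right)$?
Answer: $17514225$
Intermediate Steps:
$r = -18$ ($r = \left(-9\right) 2 = -18$)
$u = 4181$ ($u = 37 \cdot 113 = 4181$)
$o = 4$ ($o = -18 - \left(9 - 31\right) = -18 - -22 = -18 + 22 = 4$)
$\left(o + u\right)^{2} = \left(4 + 4181\right)^{2} = 4185^{2} = 17514225$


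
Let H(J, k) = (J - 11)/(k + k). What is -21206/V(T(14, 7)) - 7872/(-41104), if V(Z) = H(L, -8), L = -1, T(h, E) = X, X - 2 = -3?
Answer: -217911380/7707 ≈ -28274.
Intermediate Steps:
X = -1 (X = 2 - 3 = -1)
T(h, E) = -1
H(J, k) = (-11 + J)/(2*k) (H(J, k) = (-11 + J)/((2*k)) = (-11 + J)*(1/(2*k)) = (-11 + J)/(2*k))
V(Z) = 3/4 (V(Z) = (1/2)*(-11 - 1)/(-8) = (1/2)*(-1/8)*(-12) = 3/4)
-21206/V(T(14, 7)) - 7872/(-41104) = -21206/3/4 - 7872/(-41104) = -21206*4/3 - 7872*(-1/41104) = -84824/3 + 492/2569 = -217911380/7707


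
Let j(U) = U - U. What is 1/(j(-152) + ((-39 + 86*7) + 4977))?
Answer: 1/5540 ≈ 0.00018051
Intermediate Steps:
j(U) = 0
1/(j(-152) + ((-39 + 86*7) + 4977)) = 1/(0 + ((-39 + 86*7) + 4977)) = 1/(0 + ((-39 + 602) + 4977)) = 1/(0 + (563 + 4977)) = 1/(0 + 5540) = 1/5540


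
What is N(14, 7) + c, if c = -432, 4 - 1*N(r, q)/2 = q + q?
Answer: -452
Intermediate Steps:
N(r, q) = 8 - 4*q (N(r, q) = 8 - 2*(q + q) = 8 - 4*q)
N(14, 7) + c = (8 - 4*7) - 432 = (8 - 28) - 432 = -20 - 432 = -452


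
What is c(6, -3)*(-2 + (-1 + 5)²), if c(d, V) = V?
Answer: -42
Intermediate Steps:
c(6, -3)*(-2 + (-1 + 5)²) = -3*(-2 + (-1 + 5)²) = -3*(-2 + 4²) = -3*(-2 + 16) = -3*14 = -42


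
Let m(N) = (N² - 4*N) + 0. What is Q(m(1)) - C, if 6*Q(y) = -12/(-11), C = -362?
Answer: 3984/11 ≈ 362.18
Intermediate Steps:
m(N) = N² - 4*N
Q(y) = 2/11 (Q(y) = (-12/(-11))/6 = (-12*(-1/11))/6 = (⅙)*(12/11) = 2/11)
Q(m(1)) - C = 2/11 - 1*(-362) = 2/11 + 362 = 3984/11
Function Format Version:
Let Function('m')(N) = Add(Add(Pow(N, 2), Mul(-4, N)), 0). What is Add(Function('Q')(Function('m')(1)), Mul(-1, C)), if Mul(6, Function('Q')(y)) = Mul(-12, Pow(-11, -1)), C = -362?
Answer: Rational(3984, 11) ≈ 362.18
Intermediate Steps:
Function('m')(N) = Add(Pow(N, 2), Mul(-4, N))
Function('Q')(y) = Rational(2, 11) (Function('Q')(y) = Mul(Rational(1, 6), Mul(-12, Pow(-11, -1))) = Mul(Rational(1, 6), Mul(-12, Rational(-1, 11))) = Mul(Rational(1, 6), Rational(12, 11)) = Rational(2, 11))
Add(Function('Q')(Function('m')(1)), Mul(-1, C)) = Add(Rational(2, 11), Mul(-1, -362)) = Add(Rational(2, 11), 362) = Rational(3984, 11)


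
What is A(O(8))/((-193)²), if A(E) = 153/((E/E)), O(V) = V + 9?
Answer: 153/37249 ≈ 0.0041075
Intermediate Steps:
O(V) = 9 + V
A(E) = 153 (A(E) = 153/1 = 153*1 = 153)
A(O(8))/((-193)²) = 153/((-193)²) = 153/37249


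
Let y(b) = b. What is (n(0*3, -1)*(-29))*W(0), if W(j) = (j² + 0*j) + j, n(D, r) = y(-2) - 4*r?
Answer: 0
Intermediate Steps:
n(D, r) = -2 - 4*r
W(j) = j + j² (W(j) = (j² + 0) + j = j² + j = j + j²)
(n(0*3, -1)*(-29))*W(0) = ((-2 - 4*(-1))*(-29))*(0*(1 + 0)) = ((-2 + 4)*(-29))*(0*1) = (2*(-29))*0 = -58*0 = 0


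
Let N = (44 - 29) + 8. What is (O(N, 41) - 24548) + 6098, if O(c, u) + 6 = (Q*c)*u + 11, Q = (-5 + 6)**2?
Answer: -17502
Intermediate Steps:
Q = 1 (Q = 1**2 = 1)
N = 23 (N = 15 + 8 = 23)
O(c, u) = 5 + c*u (O(c, u) = -6 + ((1*c)*u + 11) = -6 + (c*u + 11) = -6 + (11 + c*u) = 5 + c*u)
(O(N, 41) - 24548) + 6098 = ((5 + 23*41) - 24548) + 6098 = ((5 + 943) - 24548) + 6098 = (948 - 24548) + 6098 = -23600 + 6098 = -17502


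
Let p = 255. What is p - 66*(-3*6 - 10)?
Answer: 2103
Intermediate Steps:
p - 66*(-3*6 - 10) = 255 - 66*(-3*6 - 10) = 255 - 66*(-18 - 10) = 255 - 66*(-28) = 255 + 1848 = 2103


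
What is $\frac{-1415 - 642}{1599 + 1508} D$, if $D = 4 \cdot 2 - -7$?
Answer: $- \frac{30855}{3107} \approx -9.9308$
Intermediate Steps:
$D = 15$ ($D = 8 + 7 = 15$)
$\frac{-1415 - 642}{1599 + 1508} D = \frac{-1415 - 642}{1599 + 1508} \cdot 15 = - \frac{2057}{3107} \cdot 15 = \left(-2057\right) \frac{1}{3107} \cdot 15 = \left(- \frac{2057}{3107}\right) 15 = - \frac{30855}{3107}$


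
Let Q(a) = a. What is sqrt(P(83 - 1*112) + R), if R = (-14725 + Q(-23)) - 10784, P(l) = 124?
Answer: 8*I*sqrt(397) ≈ 159.4*I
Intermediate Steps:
R = -25532 (R = (-14725 - 23) - 10784 = -14748 - 10784 = -25532)
sqrt(P(83 - 1*112) + R) = sqrt(124 - 25532) = sqrt(-25408) = 8*I*sqrt(397)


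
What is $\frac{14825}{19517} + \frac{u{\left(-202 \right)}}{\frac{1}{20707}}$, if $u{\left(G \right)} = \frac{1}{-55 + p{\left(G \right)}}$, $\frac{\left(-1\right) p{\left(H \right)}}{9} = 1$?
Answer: $- \frac{403189719}{1249088} \approx -322.79$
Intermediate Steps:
$p{\left(H \right)} = -9$ ($p{\left(H \right)} = \left(-9\right) 1 = -9$)
$u{\left(G \right)} = - \frac{1}{64}$ ($u{\left(G \right)} = \frac{1}{-55 - 9} = \frac{1}{-64} = - \frac{1}{64}$)
$\frac{14825}{19517} + \frac{u{\left(-202 \right)}}{\frac{1}{20707}} = \frac{14825}{19517} - \frac{1}{64 \cdot \frac{1}{20707}} = 14825 \cdot \frac{1}{19517} - \frac{\frac{1}{\frac{1}{20707}}}{64} = \frac{14825}{19517} - \frac{20707}{64} = - \frac{403189719}{1249088}$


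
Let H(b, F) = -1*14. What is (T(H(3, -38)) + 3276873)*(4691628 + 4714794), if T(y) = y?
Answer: 30823518588498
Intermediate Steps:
H(b, F) = -14
(T(H(3, -38)) + 3276873)*(4691628 + 4714794) = (-14 + 3276873)*(4691628 + 4714794) = 3276859*9406422 = 30823518588498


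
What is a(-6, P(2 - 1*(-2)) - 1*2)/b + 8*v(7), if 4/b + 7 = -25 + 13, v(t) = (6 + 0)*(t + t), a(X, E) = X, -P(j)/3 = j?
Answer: 1401/2 ≈ 700.50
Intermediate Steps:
P(j) = -3*j
v(t) = 12*t (v(t) = 6*(2*t) = 12*t)
b = -4/19 (b = 4/(-7 + (-25 + 13)) = 4/(-7 - 12) = 4/(-19) = 4*(-1/19) = -4/19 ≈ -0.21053)
a(-6, P(2 - 1*(-2)) - 1*2)/b + 8*v(7) = -6/(-4/19) + 8*(12*7) = -6*(-19/4) + 8*84 = 57/2 + 672 = 1401/2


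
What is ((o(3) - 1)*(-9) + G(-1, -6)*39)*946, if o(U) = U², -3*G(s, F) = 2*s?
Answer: -43516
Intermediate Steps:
G(s, F) = -2*s/3
((o(3) - 1)*(-9) + G(-1, -6)*39)*946 = ((3² - 1)*(-9) - ⅔*(-1)*39)*946 = ((9 - 1)*(-9) + (⅔)*39)*946 = (8*(-9) + 26)*946 = (-72 + 26)*946 = -46*946 = -43516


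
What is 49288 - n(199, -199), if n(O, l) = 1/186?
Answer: 9167567/186 ≈ 49288.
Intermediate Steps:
n(O, l) = 1/186
49288 - n(199, -199) = 49288 - 1*1/186 = 49288 - 1/186 = 9167567/186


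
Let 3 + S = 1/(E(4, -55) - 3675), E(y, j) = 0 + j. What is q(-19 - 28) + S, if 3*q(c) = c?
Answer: -208883/11190 ≈ -18.667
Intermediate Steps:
E(y, j) = j
q(c) = c/3
S = -11191/3730 (S = -3 + 1/(-55 - 3675) = -3 + 1/(-3730) = -3 - 1/3730 = -11191/3730 ≈ -3.0003)
q(-19 - 28) + S = (-19 - 28)/3 - 11191/3730 = (⅓)*(-47) - 11191/3730 = -47/3 - 11191/3730 = -208883/11190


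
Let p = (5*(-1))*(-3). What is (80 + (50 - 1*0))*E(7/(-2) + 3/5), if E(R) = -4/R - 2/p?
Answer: 14092/87 ≈ 161.98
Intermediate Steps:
p = 15 (p = -5*(-3) = 15)
E(R) = -2/15 - 4/R (E(R) = -4/R - 2/15 = -2/15 - 4/R)
(80 + (50 - 1*0))*E(7/(-2) + 3/5) = (80 + (50 - 1*0))*(-2/15 - 4/(7/(-2) + 3/5)) = (80 + (50 + 0))*(-2/15 - 4/(7*(-½) + 3*(⅕))) = (80 + 50)*(-2/15 - 4/(-7/2 + ⅗)) = 130*(-2/15 - 4/(-29/10)) = 130*(-2/15 - 4*(-10/29)) = 130*(-2/15 + 40/29) = 130*(542/435) = 14092/87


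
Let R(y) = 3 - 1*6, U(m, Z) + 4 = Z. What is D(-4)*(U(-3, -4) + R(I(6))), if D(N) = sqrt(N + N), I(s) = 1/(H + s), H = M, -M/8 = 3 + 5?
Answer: -22*I*sqrt(2) ≈ -31.113*I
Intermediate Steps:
M = -64 (M = -8*(3 + 5) = -8*8 = -64)
U(m, Z) = -4 + Z
H = -64
I(s) = 1/(-64 + s)
R(y) = -3 (R(y) = 3 - 6 = -3)
D(N) = sqrt(2)*sqrt(N) (D(N) = sqrt(2*N) = sqrt(2)*sqrt(N))
D(-4)*(U(-3, -4) + R(I(6))) = (sqrt(2)*sqrt(-4))*((-4 - 4) - 3) = (sqrt(2)*(2*I))*(-8 - 3) = (2*I*sqrt(2))*(-11) = -22*I*sqrt(2)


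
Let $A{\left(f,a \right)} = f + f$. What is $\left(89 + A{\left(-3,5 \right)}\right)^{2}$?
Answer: $6889$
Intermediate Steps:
$A{\left(f,a \right)} = 2 f$
$\left(89 + A{\left(-3,5 \right)}\right)^{2} = \left(89 + 2 \left(-3\right)\right)^{2} = \left(89 - 6\right)^{2} = 83^{2} = 6889$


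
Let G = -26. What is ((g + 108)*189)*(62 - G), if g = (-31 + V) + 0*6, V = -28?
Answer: 814968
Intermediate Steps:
g = -59 (g = (-31 - 28) + 0*6 = -59 + 0 = -59)
((g + 108)*189)*(62 - G) = ((-59 + 108)*189)*(62 - 1*(-26)) = (49*189)*(62 + 26) = 9261*88 = 814968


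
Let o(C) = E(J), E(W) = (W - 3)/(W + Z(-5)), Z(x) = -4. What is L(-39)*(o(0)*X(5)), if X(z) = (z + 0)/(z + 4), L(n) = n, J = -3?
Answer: -130/7 ≈ -18.571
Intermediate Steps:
E(W) = (-3 + W)/(-4 + W) (E(W) = (W - 3)/(W - 4) = (-3 + W)/(-4 + W))
o(C) = 6/7 (o(C) = (-3 - 3)/(-4 - 3) = -6/(-7) = -⅐*(-6) = 6/7)
X(z) = z/(4 + z)
L(-39)*(o(0)*X(5)) = -234*5/(4 + 5)/7 = -234*5/9/7 = -234*5*(⅑)/7 = -234*5/(7*9) = -39*10/21 = -130/7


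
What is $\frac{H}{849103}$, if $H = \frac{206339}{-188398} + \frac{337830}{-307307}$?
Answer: $- \frac{18150845059}{7022812546343594} \approx -2.5846 \cdot 10^{-6}$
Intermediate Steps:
$H = - \frac{18150845059}{8270860598}$ ($H = 206339 \left(- \frac{1}{188398}\right) + 337830 \left(- \frac{1}{307307}\right) = - \frac{29477}{26914} - \frac{337830}{307307} = - \frac{18150845059}{8270860598} \approx -2.1946$)
$\frac{H}{849103} = - \frac{18150845059}{8270860598 \cdot 849103} = \left(- \frac{18150845059}{8270860598}\right) \frac{1}{849103} = - \frac{18150845059}{7022812546343594}$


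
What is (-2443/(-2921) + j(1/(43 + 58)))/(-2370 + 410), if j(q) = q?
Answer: -31208/72280145 ≈ -0.00043176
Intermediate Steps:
(-2443/(-2921) + j(1/(43 + 58)))/(-2370 + 410) = (-2443/(-2921) + 1/(43 + 58))/(-2370 + 410) = (-2443*(-1/2921) + 1/101)/(-1960) = (2443/2921 + 1/101)*(-1/1960) = (249664/295021)*(-1/1960) = -31208/72280145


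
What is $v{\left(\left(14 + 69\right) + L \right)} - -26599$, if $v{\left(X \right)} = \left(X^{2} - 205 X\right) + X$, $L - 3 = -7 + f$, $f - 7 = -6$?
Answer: $16679$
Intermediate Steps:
$f = 1$ ($f = 7 - 6 = 1$)
$L = -3$ ($L = 3 + \left(-7 + 1\right) = 3 - 6 = -3$)
$v{\left(X \right)} = X^{2} - 204 X$
$v{\left(\left(14 + 69\right) + L \right)} - -26599 = \left(\left(14 + 69\right) - 3\right) \left(-204 + \left(\left(14 + 69\right) - 3\right)\right) - -26599 = \left(83 - 3\right) \left(-204 + \left(83 - 3\right)\right) + 26599 = 80 \left(-204 + 80\right) + 26599 = 80 \left(-124\right) + 26599 = -9920 + 26599 = 16679$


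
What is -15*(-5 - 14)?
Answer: 285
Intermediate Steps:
-15*(-5 - 14) = -15*(-19) = 285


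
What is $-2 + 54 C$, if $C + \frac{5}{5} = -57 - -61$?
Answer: $160$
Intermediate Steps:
$C = 3$ ($C = -1 - -4 = -1 + \left(-57 + 61\right) = -1 + 4 = 3$)
$-2 + 54 C = -2 + 54 \cdot 3 = -2 + 162 = 160$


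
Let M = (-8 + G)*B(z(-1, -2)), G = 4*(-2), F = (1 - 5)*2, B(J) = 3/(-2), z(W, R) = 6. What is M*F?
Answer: -192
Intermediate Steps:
B(J) = -3/2 (B(J) = 3*(-½) = -3/2)
F = -8 (F = -4*2 = -8)
G = -8
M = 24 (M = (-8 - 8)*(-3/2) = -16*(-3/2) = 24)
M*F = 24*(-8) = -192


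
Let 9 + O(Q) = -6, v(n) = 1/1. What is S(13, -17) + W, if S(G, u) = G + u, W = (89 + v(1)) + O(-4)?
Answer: 71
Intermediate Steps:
v(n) = 1
O(Q) = -15 (O(Q) = -9 - 6 = -15)
W = 75 (W = (89 + 1) - 15 = 90 - 15 = 75)
S(13, -17) + W = (13 - 17) + 75 = -4 + 75 = 71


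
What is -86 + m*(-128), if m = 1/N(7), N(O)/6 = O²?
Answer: -12706/147 ≈ -86.435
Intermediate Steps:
N(O) = 6*O²
m = 1/294 (m = 1/(6*7²) = 1/(6*49) = 1/294 ≈ 0.0034014)
-86 + m*(-128) = -86 + (1/294)*(-128) = -86 - 64/147 = -12706/147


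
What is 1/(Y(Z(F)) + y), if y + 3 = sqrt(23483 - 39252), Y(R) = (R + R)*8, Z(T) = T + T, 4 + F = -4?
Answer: -259/82850 - I*sqrt(15769)/82850 ≈ -0.0031261 - 0.0015157*I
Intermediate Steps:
F = -8 (F = -4 - 4 = -8)
Z(T) = 2*T
Y(R) = 16*R (Y(R) = (2*R)*8 = 16*R)
y = -3 + I*sqrt(15769) (y = -3 + sqrt(23483 - 39252) = -3 + sqrt(-15769) = -3 + I*sqrt(15769) ≈ -3.0 + 125.57*I)
1/(Y(Z(F)) + y) = 1/(16*(2*(-8)) + (-3 + I*sqrt(15769))) = 1/(16*(-16) + (-3 + I*sqrt(15769))) = 1/(-256 + (-3 + I*sqrt(15769))) = 1/(-259 + I*sqrt(15769))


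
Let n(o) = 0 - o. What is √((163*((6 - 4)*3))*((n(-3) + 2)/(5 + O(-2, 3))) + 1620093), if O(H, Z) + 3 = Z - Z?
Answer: 3*√180282 ≈ 1273.8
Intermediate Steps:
n(o) = -o
O(H, Z) = -3 (O(H, Z) = -3 + (Z - Z) = -3 + 0 = -3)
√((163*((6 - 4)*3))*((n(-3) + 2)/(5 + O(-2, 3))) + 1620093) = √((163*((6 - 4)*3))*((-1*(-3) + 2)/(5 - 3)) + 1620093) = √((163*(2*3))*((3 + 2)/2) + 1620093) = √((163*6)*((½)*5) + 1620093) = √(978*(5/2) + 1620093) = √(2445 + 1620093) = √1622538 = 3*√180282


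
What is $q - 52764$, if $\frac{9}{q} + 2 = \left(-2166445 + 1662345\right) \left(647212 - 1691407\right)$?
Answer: $- \frac{27773845700312463}{526378699498} \approx -52764.0$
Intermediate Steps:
$q = \frac{9}{526378699498}$ ($q = \frac{9}{-2 + \left(-2166445 + 1662345\right) \left(647212 - 1691407\right)} = \frac{9}{-2 - -526378699500} = \frac{9}{-2 + 526378699500} = \frac{9}{526378699498} \approx 1.7098 \cdot 10^{-11}$)
$q - 52764 = \frac{9}{526378699498} - 52764 = - \frac{27773845700312463}{526378699498}$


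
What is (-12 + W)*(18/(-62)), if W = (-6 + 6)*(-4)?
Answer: 108/31 ≈ 3.4839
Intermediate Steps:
W = 0 (W = 0*(-4) = 0)
(-12 + W)*(18/(-62)) = (-12 + 0)*(18/(-62)) = -216*(-1)/62 = -12*(-9/31) = 108/31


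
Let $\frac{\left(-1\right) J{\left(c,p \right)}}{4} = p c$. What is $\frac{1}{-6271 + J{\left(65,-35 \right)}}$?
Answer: $\frac{1}{2829} \approx 0.00035348$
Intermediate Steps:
$J{\left(c,p \right)} = - 4 c p$ ($J{\left(c,p \right)} = - 4 p c = - 4 c p$)
$\frac{1}{-6271 + J{\left(65,-35 \right)}} = \frac{1}{-6271 - 260 \left(-35\right)} = \frac{1}{-6271 + 9100} = \frac{1}{2829}$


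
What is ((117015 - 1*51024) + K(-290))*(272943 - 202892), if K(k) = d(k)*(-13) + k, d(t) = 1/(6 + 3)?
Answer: 41420876096/9 ≈ 4.6023e+9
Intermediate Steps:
d(t) = 1/9
K(k) = -13/9 + k (K(k) = (1/9)*(-13) + k = -13/9 + k)
((117015 - 1*51024) + K(-290))*(272943 - 202892) = ((117015 - 1*51024) + (-13/9 - 290))*(272943 - 202892) = ((117015 - 51024) - 2623/9)*70051 = (65991 - 2623/9)*70051 = (591296/9)*70051 = 41420876096/9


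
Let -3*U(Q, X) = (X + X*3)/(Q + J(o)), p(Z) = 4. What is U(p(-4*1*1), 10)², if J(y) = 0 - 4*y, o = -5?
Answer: 25/81 ≈ 0.30864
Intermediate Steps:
J(y) = -4*y
U(Q, X) = -4*X/(3*(20 + Q)) (U(Q, X) = -(X + X*3)/(3*(Q - 4*(-5))) = -(X + 3*X)/(3*(Q + 20)) = -4*X/(3*(20 + Q)))
U(p(-4*1*1), 10)² = (-4*10/(60 + 3*4))² = (-4*10/(60 + 12))² = (-4*10/72)² = (-4*10*1/72)² = (-5/9)² = 25/81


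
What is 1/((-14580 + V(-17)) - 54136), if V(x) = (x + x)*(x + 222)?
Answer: -1/75686 ≈ -1.3212e-5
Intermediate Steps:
V(x) = 2*x*(222 + x) (V(x) = (2*x)*(222 + x) = 2*x*(222 + x))
1/((-14580 + V(-17)) - 54136) = 1/((-14580 + 2*(-17)*(222 - 17)) - 54136) = 1/((-14580 + 2*(-17)*205) - 54136) = 1/((-14580 - 6970) - 54136) = 1/(-21550 - 54136) = 1/(-75686) = -1/75686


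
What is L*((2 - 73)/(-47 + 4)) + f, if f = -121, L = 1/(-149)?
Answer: -775318/6407 ≈ -121.01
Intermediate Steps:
L = -1/149 ≈ -0.0067114
L*((2 - 73)/(-47 + 4)) + f = -(2 - 73)/(149*(-47 + 4)) - 121 = -(-71)/(149*(-43)) - 121 = -(-71)*(-1)/(149*43) - 121 = -1/149*71/43 - 121 = -71/6407 - 121 = -775318/6407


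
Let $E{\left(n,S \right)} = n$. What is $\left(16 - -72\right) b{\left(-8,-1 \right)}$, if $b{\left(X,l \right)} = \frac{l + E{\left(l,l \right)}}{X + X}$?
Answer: $11$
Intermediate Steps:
$b{\left(X,l \right)} = \frac{l}{X}$ ($b{\left(X,l \right)} = \frac{l + l}{X + X} = \frac{2 l}{2 X} = 2 l \frac{1}{2 X} = \frac{l}{X}$)
$\left(16 - -72\right) b{\left(-8,-1 \right)} = \left(16 - -72\right) \left(- \frac{1}{-8}\right) = \left(16 + 72\right) \left(\left(-1\right) \left(- \frac{1}{8}\right)\right) = 88 \cdot \frac{1}{8} = 11$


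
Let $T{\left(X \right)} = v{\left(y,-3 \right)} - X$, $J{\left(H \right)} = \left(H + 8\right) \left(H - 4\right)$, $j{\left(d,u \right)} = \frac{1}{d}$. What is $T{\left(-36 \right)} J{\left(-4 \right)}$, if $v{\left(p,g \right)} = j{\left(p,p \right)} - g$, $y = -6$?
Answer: $- \frac{3728}{3} \approx -1242.7$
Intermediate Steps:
$J{\left(H \right)} = \left(-4 + H\right) \left(8 + H\right)$ ($J{\left(H \right)} = \left(8 + H\right) \left(-4 + H\right) = \left(-4 + H\right) \left(8 + H\right)$)
$v{\left(p,g \right)} = \frac{1}{p} - g$
$T{\left(X \right)} = \frac{17}{6} - X$ ($T{\left(X \right)} = \left(\frac{1}{-6} - -3\right) - X = \left(- \frac{1}{6} + 3\right) - X = \frac{17}{6} - X$)
$T{\left(-36 \right)} J{\left(-4 \right)} = \left(\frac{17}{6} - -36\right) \left(-32 + \left(-4\right)^{2} + 4 \left(-4\right)\right) = \left(\frac{17}{6} + 36\right) \left(-32 + 16 - 16\right) = \frac{233}{6} \left(-32\right) = - \frac{3728}{3}$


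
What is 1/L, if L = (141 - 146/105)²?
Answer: 11025/214886281 ≈ 5.1306e-5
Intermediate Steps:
L = 214886281/11025 (L = (141 - 146*1/105)² = (141 - 146/105)² = (14659/105)² = 214886281/11025 ≈ 19491.)
1/L = 1/(214886281/11025) = 11025/214886281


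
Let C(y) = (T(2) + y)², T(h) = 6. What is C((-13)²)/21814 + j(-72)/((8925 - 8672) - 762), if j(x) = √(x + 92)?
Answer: 30625/21814 - 2*√5/509 ≈ 1.3951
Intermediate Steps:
j(x) = √(92 + x)
C(y) = (6 + y)²
C((-13)²)/21814 + j(-72)/((8925 - 8672) - 762) = (6 + (-13)²)²/21814 + √(92 - 72)/((8925 - 8672) - 762) = (6 + 169)²*(1/21814) + √20/(253 - 762) = 175²*(1/21814) + (2*√5)/(-509) = 30625*(1/21814) + (2*√5)*(-1/509) = 30625/21814 - 2*√5/509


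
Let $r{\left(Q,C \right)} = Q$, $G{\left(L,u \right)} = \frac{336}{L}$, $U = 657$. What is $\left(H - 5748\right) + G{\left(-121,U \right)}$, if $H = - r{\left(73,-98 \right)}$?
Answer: $- \frac{704677}{121} \approx -5823.8$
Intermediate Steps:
$H = -73$ ($H = \left(-1\right) 73 = -73$)
$\left(H - 5748\right) + G{\left(-121,U \right)} = \left(-73 - 5748\right) + \frac{336}{-121} = \left(-73 - 5748\right) + 336 \left(- \frac{1}{121}\right) = -5821 - \frac{336}{121} = - \frac{704677}{121}$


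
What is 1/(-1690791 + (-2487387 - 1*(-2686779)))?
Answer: -1/1491399 ≈ -6.7051e-7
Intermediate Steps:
1/(-1690791 + (-2487387 - 1*(-2686779))) = 1/(-1690791 + (-2487387 + 2686779)) = 1/(-1690791 + 199392) = 1/(-1491399) = -1/1491399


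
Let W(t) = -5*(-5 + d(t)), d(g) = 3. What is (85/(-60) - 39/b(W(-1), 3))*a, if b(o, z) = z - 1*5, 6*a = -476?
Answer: -25823/18 ≈ -1434.6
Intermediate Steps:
a = -238/3 (a = (⅙)*(-476) = -238/3 ≈ -79.333)
W(t) = 10 (W(t) = -5*(-5 + 3) = -5*(-2) = 10)
b(o, z) = -5 + z (b(o, z) = z - 5 = -5 + z)
(85/(-60) - 39/b(W(-1), 3))*a = (85/(-60) - 39/(-5 + 3))*(-238/3) = (85*(-1/60) - 39/(-2))*(-238/3) = (-17/12 - 39*(-½))*(-238/3) = (-17/12 + 39/2)*(-238/3) = (217/12)*(-238/3) = -25823/18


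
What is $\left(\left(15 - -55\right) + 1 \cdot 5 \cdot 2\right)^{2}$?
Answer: $6400$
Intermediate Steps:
$\left(\left(15 - -55\right) + 1 \cdot 5 \cdot 2\right)^{2} = \left(\left(15 + 55\right) + 5 \cdot 2\right)^{2} = \left(70 + 10\right)^{2} = 80^{2} = 6400$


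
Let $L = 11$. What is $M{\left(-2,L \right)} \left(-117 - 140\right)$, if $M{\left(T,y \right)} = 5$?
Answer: $-1285$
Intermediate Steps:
$M{\left(-2,L \right)} \left(-117 - 140\right) = 5 \left(-117 - 140\right) = 5 \left(-257\right) = -1285$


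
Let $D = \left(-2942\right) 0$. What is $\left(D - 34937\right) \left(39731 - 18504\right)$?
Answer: $-741607699$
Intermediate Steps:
$D = 0$
$\left(D - 34937\right) \left(39731 - 18504\right) = \left(0 - 34937\right) \left(39731 - 18504\right) = \left(-34937\right) 21227 = -741607699$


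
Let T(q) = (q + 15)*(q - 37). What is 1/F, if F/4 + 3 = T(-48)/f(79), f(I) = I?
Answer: 79/10272 ≈ 0.0076908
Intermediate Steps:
T(q) = (-37 + q)*(15 + q) (T(q) = (15 + q)*(-37 + q) = (-37 + q)*(15 + q))
F = 10272/79 (F = -12 + 4*((-555 + (-48)**2 - 22*(-48))/79) = -12 + 4*((-555 + 2304 + 1056)*(1/79)) = -12 + 4*(2805*(1/79)) = -12 + 4*(2805/79) = -12 + 11220/79 = 10272/79 ≈ 130.03)
1/F = 1/(10272/79) = 79/10272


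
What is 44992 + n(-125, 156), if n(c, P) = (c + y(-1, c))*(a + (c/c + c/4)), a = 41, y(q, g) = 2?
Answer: 174679/4 ≈ 43670.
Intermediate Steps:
n(c, P) = (2 + c)*(42 + c/4) (n(c, P) = (c + 2)*(41 + (c/c + c/4)) = (2 + c)*(41 + (1 + c*(1/4))) = (2 + c)*(41 + (1 + c/4)) = (2 + c)*(42 + c/4))
44992 + n(-125, 156) = 44992 + (84 + (1/4)*(-125)**2 + (85/2)*(-125)) = 44992 + (84 + (1/4)*15625 - 10625/2) = 44992 + (84 + 15625/4 - 10625/2) = 44992 - 5289/4 = 174679/4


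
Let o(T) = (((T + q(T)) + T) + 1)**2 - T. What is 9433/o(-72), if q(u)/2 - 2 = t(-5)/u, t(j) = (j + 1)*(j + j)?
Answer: 764073/1595953 ≈ 0.47876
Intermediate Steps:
t(j) = 2*j*(1 + j) (t(j) = (1 + j)*(2*j) = 2*j*(1 + j))
q(u) = 4 + 80/u (q(u) = 4 + 2*((2*(-5)*(1 - 5))/u) = 4 + 2*((2*(-5)*(-4))/u) = 4 + 2*(40/u) = 4 + 80/u)
o(T) = (5 + 2*T + 80/T)**2 - T (o(T) = (((T + (4 + 80/T)) + T) + 1)**2 - T = (((4 + T + 80/T) + T) + 1)**2 - T = ((4 + 2*T + 80/T) + 1)**2 - T = (5 + 2*T + 80/T)**2 - T)
9433/o(-72) = 9433/((((80 - 72*(5 + 2*(-72)))**2 - 1*(-72)**3)/(-72)**2)) = 9433/((((80 - 72*(5 - 144))**2 - 1*(-373248))/5184)) = 9433/((((80 - 72*(-139))**2 + 373248)/5184)) = 9433/((((80 + 10008)**2 + 373248)/5184)) = 9433/(((10088**2 + 373248)/5184)) = 9433/(((101767744 + 373248)/5184)) = 9433/(((1/5184)*102140992)) = 9433/(1595953/81) = 9433*(81/1595953) = 764073/1595953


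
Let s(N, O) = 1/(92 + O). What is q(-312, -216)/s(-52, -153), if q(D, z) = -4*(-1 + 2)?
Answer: 244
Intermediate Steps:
q(D, z) = -4 (q(D, z) = -4*1 = -4)
q(-312, -216)/s(-52, -153) = -4/(1/(92 - 153)) = -4/(1/(-61)) = -4/(-1/61) = -4*(-61) = 244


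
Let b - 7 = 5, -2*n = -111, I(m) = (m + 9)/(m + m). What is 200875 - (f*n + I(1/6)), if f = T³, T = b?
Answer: 209887/2 ≈ 1.0494e+5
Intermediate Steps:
I(m) = (9 + m)/(2*m) (I(m) = (9 + m)/((2*m)) = (9 + m)*(1/(2*m)) = (9 + m)/(2*m))
n = 111/2 (n = -½*(-111) = 111/2 ≈ 55.500)
b = 12 (b = 7 + 5 = 12)
T = 12
f = 1728 (f = 12³ = 1728)
200875 - (f*n + I(1/6)) = 200875 - (1728*(111/2) + (9 + 1/6)/(2*(1/6))) = 200875 - (95904 + (9 + ⅙)/(2*(⅙))) = 200875 - (95904 + (½)*6*(55/6)) = 200875 - (95904 + 55/2) = 200875 - 1*191863/2 = 200875 - 191863/2 = 209887/2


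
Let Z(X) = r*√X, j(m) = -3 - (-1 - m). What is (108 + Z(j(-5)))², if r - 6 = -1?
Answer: 11489 + 1080*I*√7 ≈ 11489.0 + 2857.4*I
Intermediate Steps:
j(m) = -2 + m (j(m) = -3 + (1 + m) = -2 + m)
r = 5 (r = 6 - 1 = 5)
Z(X) = 5*√X
(108 + Z(j(-5)))² = (108 + 5*√(-2 - 5))² = (108 + 5*√(-7))² = (108 + 5*(I*√7))² = (108 + 5*I*√7)²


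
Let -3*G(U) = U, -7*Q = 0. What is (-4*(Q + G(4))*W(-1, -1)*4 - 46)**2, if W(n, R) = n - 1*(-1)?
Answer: 2116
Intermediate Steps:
Q = 0 (Q = -1/7*0 = 0)
W(n, R) = 1 + n (W(n, R) = n + 1 = 1 + n)
G(U) = -U/3
(-4*(Q + G(4))*W(-1, -1)*4 - 46)**2 = (-4*(0 - 1/3*4)*(1 - 1)*4 - 46)**2 = (-4*(0 - 4/3)*0*4 - 46)**2 = (-(-16)*0/3*4 - 46)**2 = (-4*0*4 - 46)**2 = (0*4 - 46)**2 = (0 - 46)**2 = (-46)**2 = 2116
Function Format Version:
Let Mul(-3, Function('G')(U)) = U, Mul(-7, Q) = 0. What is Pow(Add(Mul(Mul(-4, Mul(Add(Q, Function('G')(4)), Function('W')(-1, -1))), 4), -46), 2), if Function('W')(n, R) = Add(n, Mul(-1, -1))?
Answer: 2116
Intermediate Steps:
Q = 0 (Q = Mul(Rational(-1, 7), 0) = 0)
Function('W')(n, R) = Add(1, n) (Function('W')(n, R) = Add(n, 1) = Add(1, n))
Function('G')(U) = Mul(Rational(-1, 3), U)
Pow(Add(Mul(Mul(-4, Mul(Add(Q, Function('G')(4)), Function('W')(-1, -1))), 4), -46), 2) = Pow(Add(Mul(Mul(-4, Mul(Add(0, Mul(Rational(-1, 3), 4)), Add(1, -1))), 4), -46), 2) = Pow(Add(Mul(Mul(-4, Mul(Add(0, Rational(-4, 3)), 0)), 4), -46), 2) = Pow(Add(Mul(Mul(-4, Mul(Rational(-4, 3), 0)), 4), -46), 2) = Pow(Add(Mul(Mul(-4, 0), 4), -46), 2) = Pow(Add(Mul(0, 4), -46), 2) = Pow(Add(0, -46), 2) = Pow(-46, 2) = 2116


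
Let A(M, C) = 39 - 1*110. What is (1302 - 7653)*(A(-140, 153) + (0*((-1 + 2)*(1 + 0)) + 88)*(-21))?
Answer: 12187569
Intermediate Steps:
A(M, C) = -71 (A(M, C) = 39 - 110 = -71)
(1302 - 7653)*(A(-140, 153) + (0*((-1 + 2)*(1 + 0)) + 88)*(-21)) = (1302 - 7653)*(-71 + (0*((-1 + 2)*(1 + 0)) + 88)*(-21)) = -6351*(-71 + (0*(1*1) + 88)*(-21)) = -6351*(-71 + (0*1 + 88)*(-21)) = -6351*(-71 + (0 + 88)*(-21)) = -6351*(-71 + 88*(-21)) = -6351*(-71 - 1848) = -6351*(-1919) = 12187569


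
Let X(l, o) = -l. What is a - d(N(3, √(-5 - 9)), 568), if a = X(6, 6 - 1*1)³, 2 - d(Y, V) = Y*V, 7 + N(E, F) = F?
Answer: -4194 + 568*I*√14 ≈ -4194.0 + 2125.3*I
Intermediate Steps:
N(E, F) = -7 + F
d(Y, V) = 2 - V*Y (d(Y, V) = 2 - Y*V = 2 - V*Y)
a = -216 (a = (-1*6)³ = (-6)³ = -216)
a - d(N(3, √(-5 - 9)), 568) = -216 - (2 - 1*568*(-7 + √(-5 - 9))) = -216 - (2 - 1*568*(-7 + √(-14))) = -216 - (2 - 1*568*(-7 + I*√14)) = -216 - (2 + (3976 - 568*I*√14)) = -216 - (3978 - 568*I*√14) = -216 + (-3978 + 568*I*√14) = -4194 + 568*I*√14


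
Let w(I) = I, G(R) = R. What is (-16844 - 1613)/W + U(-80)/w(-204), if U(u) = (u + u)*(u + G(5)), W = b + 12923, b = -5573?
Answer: -7663769/124950 ≈ -61.335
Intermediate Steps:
W = 7350 (W = -5573 + 12923 = 7350)
U(u) = 2*u*(5 + u) (U(u) = (u + u)*(u + 5) = (2*u)*(5 + u) = 2*u*(5 + u))
(-16844 - 1613)/W + U(-80)/w(-204) = (-16844 - 1613)/7350 + (2*(-80)*(5 - 80))/(-204) = -18457*1/7350 + (2*(-80)*(-75))*(-1/204) = -18457/7350 + 12000*(-1/204) = -18457/7350 - 1000/17 = -7663769/124950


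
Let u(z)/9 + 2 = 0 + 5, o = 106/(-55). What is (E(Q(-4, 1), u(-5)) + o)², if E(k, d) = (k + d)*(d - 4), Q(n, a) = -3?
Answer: 915304516/3025 ≈ 3.0258e+5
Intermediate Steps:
o = -106/55 (o = 106*(-1/55) = -106/55 ≈ -1.9273)
u(z) = 27 (u(z) = -18 + 9*(0 + 5) = -18 + 9*5 = -18 + 45 = 27)
E(k, d) = (-4 + d)*(d + k) (E(k, d) = (d + k)*(-4 + d) = (-4 + d)*(d + k))
(E(Q(-4, 1), u(-5)) + o)² = ((27² - 4*27 - 4*(-3) + 27*(-3)) - 106/55)² = ((729 - 108 + 12 - 81) - 106/55)² = (552 - 106/55)² = (30254/55)² = 915304516/3025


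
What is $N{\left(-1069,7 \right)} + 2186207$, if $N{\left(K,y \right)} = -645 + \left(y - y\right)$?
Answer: $2185562$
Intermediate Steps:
$N{\left(K,y \right)} = -645$ ($N{\left(K,y \right)} = -645 + 0 = -645$)
$N{\left(-1069,7 \right)} + 2186207 = -645 + 2186207 = 2185562$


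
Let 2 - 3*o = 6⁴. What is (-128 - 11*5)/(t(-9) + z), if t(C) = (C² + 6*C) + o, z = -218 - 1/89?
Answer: 48861/166166 ≈ 0.29405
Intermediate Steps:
z = -19403/89 (z = -218 - 1*1/89 = -218 - 1/89 = -19403/89 ≈ -218.01)
o = -1294/3 (o = ⅔ - ⅓*6⁴ = ⅔ - ⅓*1296 = ⅔ - 432 = -1294/3 ≈ -431.33)
t(C) = -1294/3 + C² + 6*C (t(C) = (C² + 6*C) - 1294/3 = -1294/3 + C² + 6*C)
(-128 - 11*5)/(t(-9) + z) = (-128 - 11*5)/((-1294/3 + (-9)² + 6*(-9)) - 19403/89) = (-128 - 55)/((-1294/3 + 81 - 54) - 19403/89) = -183/(-1213/3 - 19403/89) = -183/(-166166/267) = -183*(-267/166166) = 48861/166166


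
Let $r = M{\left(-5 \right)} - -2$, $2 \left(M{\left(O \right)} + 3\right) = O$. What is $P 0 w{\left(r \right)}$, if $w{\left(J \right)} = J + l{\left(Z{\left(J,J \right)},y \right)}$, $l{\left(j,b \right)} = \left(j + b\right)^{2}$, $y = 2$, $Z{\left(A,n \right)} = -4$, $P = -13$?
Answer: $0$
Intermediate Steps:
$M{\left(O \right)} = -3 + \frac{O}{2}$
$r = - \frac{7}{2}$ ($r = \left(-3 + \frac{1}{2} \left(-5\right)\right) - -2 = \left(-3 - \frac{5}{2}\right) + 2 = - \frac{11}{2} + 2 = - \frac{7}{2} \approx -3.5$)
$l{\left(j,b \right)} = \left(b + j\right)^{2}$
$w{\left(J \right)} = 4 + J$ ($w{\left(J \right)} = J + \left(2 - 4\right)^{2} = J + \left(-2\right)^{2} = J + 4 = 4 + J$)
$P 0 w{\left(r \right)} = \left(-13\right) 0 \left(4 - \frac{7}{2}\right) = 0 \cdot \frac{1}{2} = 0$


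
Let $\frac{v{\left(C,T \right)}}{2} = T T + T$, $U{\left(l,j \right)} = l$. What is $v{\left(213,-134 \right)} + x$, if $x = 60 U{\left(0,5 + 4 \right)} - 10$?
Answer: $35634$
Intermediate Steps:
$x = -10$ ($x = 60 \cdot 0 - 10 = 0 - 10 = -10$)
$v{\left(C,T \right)} = 2 T + 2 T^{2}$ ($v{\left(C,T \right)} = 2 \left(T T + T\right) = 2 \left(T^{2} + T\right) = 2 \left(T + T^{2}\right) = 2 T + 2 T^{2}$)
$v{\left(213,-134 \right)} + x = 2 \left(-134\right) \left(1 - 134\right) - 10 = 2 \left(-134\right) \left(-133\right) - 10 = 35644 - 10 = 35634$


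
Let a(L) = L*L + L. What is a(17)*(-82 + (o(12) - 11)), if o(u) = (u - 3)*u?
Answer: 4590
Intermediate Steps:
o(u) = u*(-3 + u) (o(u) = (-3 + u)*u = u*(-3 + u))
a(L) = L + L² (a(L) = L² + L = L + L²)
a(17)*(-82 + (o(12) - 11)) = (17*(1 + 17))*(-82 + (12*(-3 + 12) - 11)) = (17*18)*(-82 + (12*9 - 11)) = 306*(-82 + (108 - 11)) = 306*(-82 + 97) = 306*15 = 4590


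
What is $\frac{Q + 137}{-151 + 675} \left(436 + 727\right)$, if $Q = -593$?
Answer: $- \frac{132582}{131} \approx -1012.1$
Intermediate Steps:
$\frac{Q + 137}{-151 + 675} \left(436 + 727\right) = \frac{-593 + 137}{-151 + 675} \left(436 + 727\right) = - \frac{456}{524} \cdot 1163 = \left(-456\right) \frac{1}{524} \cdot 1163 = \left(- \frac{114}{131}\right) 1163 = - \frac{132582}{131}$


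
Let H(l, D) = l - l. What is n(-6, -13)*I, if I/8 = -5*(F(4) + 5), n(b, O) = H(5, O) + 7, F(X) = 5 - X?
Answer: -1680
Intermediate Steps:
H(l, D) = 0
n(b, O) = 7 (n(b, O) = 0 + 7 = 7)
I = -240 (I = 8*(-5*((5 - 1*4) + 5)) = 8*(-5*((5 - 4) + 5)) = 8*(-5*(1 + 5)) = 8*(-5*6) = 8*(-30) = -240)
n(-6, -13)*I = 7*(-240) = -1680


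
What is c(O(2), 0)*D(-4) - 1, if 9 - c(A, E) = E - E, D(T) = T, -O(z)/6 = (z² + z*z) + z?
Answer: -37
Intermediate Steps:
O(z) = -12*z² - 6*z (O(z) = -6*((z² + z*z) + z) = -6*((z² + z²) + z) = -6*(2*z² + z) = -6*(z + 2*z²) = -12*z² - 6*z)
c(A, E) = 9 (c(A, E) = 9 - (E - E) = 9 - 1*0 = 9 + 0 = 9)
c(O(2), 0)*D(-4) - 1 = 9*(-4) - 1 = -36 - 1 = -37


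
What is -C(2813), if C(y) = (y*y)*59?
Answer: -466865171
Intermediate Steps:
C(y) = 59*y² (C(y) = y²*59 = 59*y²)
-C(2813) = -59*2813² = -59*7912969 = -1*466865171 = -466865171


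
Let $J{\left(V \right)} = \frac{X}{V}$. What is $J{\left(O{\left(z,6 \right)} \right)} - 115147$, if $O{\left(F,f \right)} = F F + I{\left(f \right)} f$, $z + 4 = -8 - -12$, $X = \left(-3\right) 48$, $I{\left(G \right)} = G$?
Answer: $-115151$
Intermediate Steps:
$X = -144$
$z = 0$ ($z = -4 - -4 = -4 + \left(-8 + 12\right) = -4 + 4 = 0$)
$O{\left(F,f \right)} = F^{2} + f^{2}$ ($O{\left(F,f \right)} = F F + f f = F^{2} + f^{2}$)
$J{\left(V \right)} = - \frac{144}{V}$
$J{\left(O{\left(z,6 \right)} \right)} - 115147 = - \frac{144}{0^{2} + 6^{2}} - 115147 = - \frac{144}{0 + 36} - 115147 = - \frac{144}{36} - 115147 = \left(-144\right) \frac{1}{36} - 115147 = -4 - 115147 = -115151$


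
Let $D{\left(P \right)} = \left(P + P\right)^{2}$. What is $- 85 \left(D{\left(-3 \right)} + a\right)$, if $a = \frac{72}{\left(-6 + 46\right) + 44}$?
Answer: $- \frac{21930}{7} \approx -3132.9$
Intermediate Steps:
$D{\left(P \right)} = 4 P^{2}$ ($D{\left(P \right)} = \left(2 P\right)^{2} = 4 P^{2}$)
$a = \frac{6}{7}$ ($a = \frac{72}{40 + 44} = \frac{72}{84} = 72 \cdot \frac{1}{84} = \frac{6}{7} \approx 0.85714$)
$- 85 \left(D{\left(-3 \right)} + a\right) = - 85 \left(4 \left(-3\right)^{2} + \frac{6}{7}\right) = - 85 \left(4 \cdot 9 + \frac{6}{7}\right) = - 85 \left(36 + \frac{6}{7}\right) = \left(-85\right) \frac{258}{7} = - \frac{21930}{7}$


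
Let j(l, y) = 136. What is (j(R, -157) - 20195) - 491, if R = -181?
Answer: -20550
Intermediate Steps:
(j(R, -157) - 20195) - 491 = (136 - 20195) - 491 = -20059 - 491 = -20550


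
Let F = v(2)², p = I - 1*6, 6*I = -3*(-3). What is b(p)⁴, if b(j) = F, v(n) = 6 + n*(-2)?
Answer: 256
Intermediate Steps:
v(n) = 6 - 2*n
I = 3/2 (I = (-3*(-3))/6 = (⅙)*9 = 3/2 ≈ 1.5000)
p = -9/2 (p = 3/2 - 1*6 = 3/2 - 6 = -9/2 ≈ -4.5000)
F = 4 (F = (6 - 2*2)² = (6 - 4)² = 2² = 4)
b(j) = 4
b(p)⁴ = 4⁴ = 256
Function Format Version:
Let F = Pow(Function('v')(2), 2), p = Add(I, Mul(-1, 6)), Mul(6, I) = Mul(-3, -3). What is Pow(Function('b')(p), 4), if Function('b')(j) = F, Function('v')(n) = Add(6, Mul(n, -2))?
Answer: 256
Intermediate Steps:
Function('v')(n) = Add(6, Mul(-2, n))
I = Rational(3, 2) (I = Mul(Rational(1, 6), Mul(-3, -3)) = Mul(Rational(1, 6), 9) = Rational(3, 2) ≈ 1.5000)
p = Rational(-9, 2) (p = Add(Rational(3, 2), Mul(-1, 6)) = Add(Rational(3, 2), -6) = Rational(-9, 2) ≈ -4.5000)
F = 4 (F = Pow(Add(6, Mul(-2, 2)), 2) = Pow(Add(6, -4), 2) = Pow(2, 2) = 4)
Function('b')(j) = 4
Pow(Function('b')(p), 4) = Pow(4, 4) = 256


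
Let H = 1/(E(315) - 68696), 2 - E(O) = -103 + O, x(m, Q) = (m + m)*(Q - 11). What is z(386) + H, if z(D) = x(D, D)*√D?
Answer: -1/68906 + 289500*√386 ≈ 5.6878e+6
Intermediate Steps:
x(m, Q) = 2*m*(-11 + Q) (x(m, Q) = (2*m)*(-11 + Q) = 2*m*(-11 + Q))
E(O) = 105 - O (E(O) = 2 - (-103 + O) = 2 + (103 - O) = 105 - O)
H = -1/68906 (H = 1/((105 - 1*315) - 68696) = 1/((105 - 315) - 68696) = 1/(-210 - 68696) = 1/(-68906) = -1/68906 ≈ -1.4513e-5)
z(D) = 2*D^(3/2)*(-11 + D) (z(D) = (2*D*(-11 + D))*√D = 2*D^(3/2)*(-11 + D))
z(386) + H = 2*386^(3/2)*(-11 + 386) - 1/68906 = 2*(386*√386)*375 - 1/68906 = 289500*√386 - 1/68906 = -1/68906 + 289500*√386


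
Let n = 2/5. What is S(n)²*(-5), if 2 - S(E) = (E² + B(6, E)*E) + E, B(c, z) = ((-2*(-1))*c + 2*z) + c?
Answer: -23104/125 ≈ -184.83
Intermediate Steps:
B(c, z) = 2*z + 3*c (B(c, z) = (2*c + 2*z) + c = 2*z + 3*c)
n = ⅖ (n = 2*(⅕) = ⅖ ≈ 0.40000)
S(E) = 2 - E - E² - E*(18 + 2*E) (S(E) = 2 - ((E² + (2*E + 3*6)*E) + E) = 2 - ((E² + (2*E + 18)*E) + E) = 2 - ((E² + (18 + 2*E)*E) + E) = 2 - ((E² + E*(18 + 2*E)) + E) = 2 - (E + E² + E*(18 + 2*E)) = 2 + (-E - E² - E*(18 + 2*E)) = 2 - E - E² - E*(18 + 2*E))
S(n)²*(-5) = (2 - 19*⅖ - 3*(⅖)²)²*(-5) = (2 - 38/5 - 3*4/25)²*(-5) = (2 - 38/5 - 12/25)²*(-5) = (-152/25)²*(-5) = (23104/625)*(-5) = -23104/125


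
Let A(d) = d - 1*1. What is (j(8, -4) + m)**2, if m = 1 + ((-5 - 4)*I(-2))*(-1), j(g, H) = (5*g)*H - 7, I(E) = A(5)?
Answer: 16900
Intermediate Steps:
A(d) = -1 + d (A(d) = d - 1 = -1 + d)
I(E) = 4 (I(E) = -1 + 5 = 4)
j(g, H) = -7 + 5*H*g (j(g, H) = 5*H*g - 7 = -7 + 5*H*g)
m = 37 (m = 1 + ((-5 - 4)*4)*(-1) = 1 - 9*4*(-1) = 1 - 36*(-1) = 1 + 36 = 37)
(j(8, -4) + m)**2 = ((-7 + 5*(-4)*8) + 37)**2 = ((-7 - 160) + 37)**2 = (-167 + 37)**2 = (-130)**2 = 16900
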